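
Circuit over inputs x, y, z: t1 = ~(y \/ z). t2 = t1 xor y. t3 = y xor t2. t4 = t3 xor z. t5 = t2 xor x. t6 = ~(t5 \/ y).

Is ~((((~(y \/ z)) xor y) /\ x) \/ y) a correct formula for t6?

No

t1 = ~(y \/ z)
t2 = t1 xor y = (~(y \/ z)) xor y
t5 = t2 xor x = ((~(y \/ z)) xor y) xor x
t6 = ~(t5 \/ y) = ~((((~(y \/ z)) xor y) xor x) \/ y)
At x=0, y=0, z=0: circuit gives 0, formula gives 1.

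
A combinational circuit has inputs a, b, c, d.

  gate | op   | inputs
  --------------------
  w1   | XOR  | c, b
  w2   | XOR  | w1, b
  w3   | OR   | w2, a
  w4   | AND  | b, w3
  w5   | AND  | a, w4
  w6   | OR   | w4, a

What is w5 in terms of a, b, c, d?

a AND (b AND (((c XOR b) XOR b) OR a))

w1 = c XOR b
w2 = w1 XOR b = (c XOR b) XOR b
w3 = w2 OR a = ((c XOR b) XOR b) OR a
w4 = b AND w3 = b AND (((c XOR b) XOR b) OR a)
w5 = a AND w4 = a AND (b AND (((c XOR b) XOR b) OR a))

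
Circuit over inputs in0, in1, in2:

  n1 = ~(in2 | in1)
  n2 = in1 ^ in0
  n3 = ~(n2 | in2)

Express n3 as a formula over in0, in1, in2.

n2 = in1 ^ in0
n3 = ~(n2 | in2) = ~((in1 ^ in0) | in2)

~((in1 ^ in0) | in2)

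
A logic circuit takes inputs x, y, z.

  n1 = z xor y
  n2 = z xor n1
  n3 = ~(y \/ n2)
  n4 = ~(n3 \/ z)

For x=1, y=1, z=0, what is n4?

1

n1 = 0 xor 1 = 1
n2 = 0 xor 1 = 1
n3 = ~(1 \/ 1) = 0
n4 = ~(0 \/ 0) = 1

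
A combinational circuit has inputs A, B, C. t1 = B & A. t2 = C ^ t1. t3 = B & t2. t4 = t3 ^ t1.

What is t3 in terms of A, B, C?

B & (C ^ (B & A))

t1 = B & A
t2 = C ^ t1 = C ^ (B & A)
t3 = B & t2 = B & (C ^ (B & A))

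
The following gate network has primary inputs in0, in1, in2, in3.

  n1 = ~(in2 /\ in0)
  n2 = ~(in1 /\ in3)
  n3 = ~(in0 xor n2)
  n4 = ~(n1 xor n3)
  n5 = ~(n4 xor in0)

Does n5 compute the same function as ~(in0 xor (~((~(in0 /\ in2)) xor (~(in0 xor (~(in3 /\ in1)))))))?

n1 = ~(in2 /\ in0)
n2 = ~(in1 /\ in3)
n3 = ~(in0 xor n2) = ~(in0 xor (~(in1 /\ in3)))
n4 = ~(n1 xor n3) = ~((~(in2 /\ in0)) xor (~(in0 xor (~(in1 /\ in3)))))
n5 = ~(n4 xor in0) = ~((~((~(in2 /\ in0)) xor (~(in0 xor (~(in1 /\ in3)))))) xor in0)
At in0=0, in1=1, in2=0, in3=1: circuit gives 0, formula gives 0.
At in0=0, in1=0, in2=0, in3=0: circuit gives 1, formula gives 1.
Agrees on all 16 inputs.

Yes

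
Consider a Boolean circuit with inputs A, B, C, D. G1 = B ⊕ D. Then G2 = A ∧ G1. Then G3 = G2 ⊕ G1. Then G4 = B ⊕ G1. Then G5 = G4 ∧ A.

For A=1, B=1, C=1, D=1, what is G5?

1

G1 = 1 ⊕ 1 = 0
G4 = 1 ⊕ 0 = 1
G5 = 1 ∧ 1 = 1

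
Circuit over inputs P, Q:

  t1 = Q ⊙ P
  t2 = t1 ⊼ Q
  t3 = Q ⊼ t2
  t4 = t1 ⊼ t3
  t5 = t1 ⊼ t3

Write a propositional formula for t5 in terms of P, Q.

t1 = Q ⊙ P
t2 = t1 ⊼ Q = (Q ⊙ P) ⊼ Q
t3 = Q ⊼ t2 = Q ⊼ ((Q ⊙ P) ⊼ Q)
t5 = t1 ⊼ t3 = (Q ⊙ P) ⊼ (Q ⊼ ((Q ⊙ P) ⊼ Q))

(Q ⊙ P) ⊼ (Q ⊼ ((Q ⊙ P) ⊼ Q))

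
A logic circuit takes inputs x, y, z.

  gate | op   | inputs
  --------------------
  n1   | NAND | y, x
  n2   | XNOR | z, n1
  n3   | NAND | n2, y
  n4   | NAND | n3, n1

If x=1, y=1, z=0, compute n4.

1

n1 = 1 NAND 1 = 0
n2 = 0 XNOR 0 = 1
n3 = 1 NAND 1 = 0
n4 = 0 NAND 0 = 1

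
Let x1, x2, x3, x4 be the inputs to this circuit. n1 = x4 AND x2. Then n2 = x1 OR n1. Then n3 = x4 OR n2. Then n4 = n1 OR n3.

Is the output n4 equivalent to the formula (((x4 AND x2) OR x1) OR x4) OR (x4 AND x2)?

n1 = x4 AND x2
n2 = x1 OR n1 = x1 OR (x4 AND x2)
n3 = x4 OR n2 = x4 OR (x1 OR (x4 AND x2))
n4 = n1 OR n3 = (x4 AND x2) OR (x4 OR (x1 OR (x4 AND x2)))
At x1=0, x2=0, x3=0, x4=0: circuit gives 0, formula gives 0.
At x1=0, x2=0, x3=0, x4=1: circuit gives 1, formula gives 1.
Agrees on all 16 inputs.

Yes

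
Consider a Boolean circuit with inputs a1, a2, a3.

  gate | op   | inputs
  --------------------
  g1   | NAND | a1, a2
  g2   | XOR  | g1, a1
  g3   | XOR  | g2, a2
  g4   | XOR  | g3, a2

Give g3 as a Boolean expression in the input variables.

((a1 NAND a2) XOR a1) XOR a2

g1 = a1 NAND a2
g2 = g1 XOR a1 = (a1 NAND a2) XOR a1
g3 = g2 XOR a2 = ((a1 NAND a2) XOR a1) XOR a2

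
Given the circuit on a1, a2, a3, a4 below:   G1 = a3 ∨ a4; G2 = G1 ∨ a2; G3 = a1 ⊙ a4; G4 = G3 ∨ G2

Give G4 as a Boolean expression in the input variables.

G1 = a3 ∨ a4
G2 = G1 ∨ a2 = (a3 ∨ a4) ∨ a2
G3 = a1 ⊙ a4
G4 = G3 ∨ G2 = (a1 ⊙ a4) ∨ ((a3 ∨ a4) ∨ a2)

(a1 ⊙ a4) ∨ ((a3 ∨ a4) ∨ a2)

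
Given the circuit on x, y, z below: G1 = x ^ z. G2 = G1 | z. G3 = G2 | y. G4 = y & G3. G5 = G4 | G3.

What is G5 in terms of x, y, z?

G1 = x ^ z
G2 = G1 | z = (x ^ z) | z
G3 = G2 | y = ((x ^ z) | z) | y
G4 = y & G3 = y & (((x ^ z) | z) | y)
G5 = G4 | G3 = (y & (((x ^ z) | z) | y)) | (((x ^ z) | z) | y)

(y & (((x ^ z) | z) | y)) | (((x ^ z) | z) | y)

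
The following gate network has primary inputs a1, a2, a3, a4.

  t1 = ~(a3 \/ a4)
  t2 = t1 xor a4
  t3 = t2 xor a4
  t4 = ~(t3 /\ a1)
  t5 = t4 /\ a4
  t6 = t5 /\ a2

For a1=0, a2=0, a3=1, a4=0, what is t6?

0

t1 = ~(1 \/ 0) = 0
t2 = 0 xor 0 = 0
t3 = 0 xor 0 = 0
t4 = ~(0 /\ 0) = 1
t5 = 1 /\ 0 = 0
t6 = 0 /\ 0 = 0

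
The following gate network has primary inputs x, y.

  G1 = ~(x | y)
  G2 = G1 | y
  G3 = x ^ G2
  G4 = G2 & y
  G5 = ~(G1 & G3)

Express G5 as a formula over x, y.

~((~(x | y)) & (x ^ ((~(x | y)) | y)))

G1 = ~(x | y)
G2 = G1 | y = (~(x | y)) | y
G3 = x ^ G2 = x ^ ((~(x | y)) | y)
G5 = ~(G1 & G3) = ~((~(x | y)) & (x ^ ((~(x | y)) | y)))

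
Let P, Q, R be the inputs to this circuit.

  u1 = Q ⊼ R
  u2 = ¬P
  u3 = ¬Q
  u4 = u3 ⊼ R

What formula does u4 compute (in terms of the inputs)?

u3 = ¬Q
u4 = u3 ⊼ R = ¬Q ⊼ R

¬Q ⊼ R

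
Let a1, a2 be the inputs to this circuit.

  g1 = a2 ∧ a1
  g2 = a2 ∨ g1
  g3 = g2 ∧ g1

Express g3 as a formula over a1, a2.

g1 = a2 ∧ a1
g2 = a2 ∨ g1 = a2 ∨ (a2 ∧ a1)
g3 = g2 ∧ g1 = (a2 ∨ (a2 ∧ a1)) ∧ (a2 ∧ a1)

(a2 ∨ (a2 ∧ a1)) ∧ (a2 ∧ a1)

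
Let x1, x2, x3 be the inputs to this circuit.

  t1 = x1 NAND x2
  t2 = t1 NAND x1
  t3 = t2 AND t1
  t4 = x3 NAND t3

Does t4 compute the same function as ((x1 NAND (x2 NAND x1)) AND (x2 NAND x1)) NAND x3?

t1 = x1 NAND x2
t2 = t1 NAND x1 = (x1 NAND x2) NAND x1
t3 = t2 AND t1 = ((x1 NAND x2) NAND x1) AND (x1 NAND x2)
t4 = x3 NAND t3 = x3 NAND (((x1 NAND x2) NAND x1) AND (x1 NAND x2))
At x1=0, x2=0, x3=1: circuit gives 0, formula gives 0.
At x1=0, x2=0, x3=0: circuit gives 1, formula gives 1.
Agrees on all 8 inputs.

Yes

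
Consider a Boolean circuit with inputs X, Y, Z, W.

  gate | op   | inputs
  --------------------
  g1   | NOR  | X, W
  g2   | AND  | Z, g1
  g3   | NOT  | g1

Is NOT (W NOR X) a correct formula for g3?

Yes

g1 = X NOR W
g3 = NOT g1 = NOT (X NOR W)
At X=0, Y=0, Z=0, W=0: circuit gives 0, formula gives 0.
At X=0, Y=0, Z=0, W=1: circuit gives 1, formula gives 1.
Agrees on all 16 inputs.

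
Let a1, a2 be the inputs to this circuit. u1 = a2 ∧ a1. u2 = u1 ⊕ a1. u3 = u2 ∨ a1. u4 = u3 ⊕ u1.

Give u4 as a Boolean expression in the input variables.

(((a2 ∧ a1) ⊕ a1) ∨ a1) ⊕ (a2 ∧ a1)

u1 = a2 ∧ a1
u2 = u1 ⊕ a1 = (a2 ∧ a1) ⊕ a1
u3 = u2 ∨ a1 = ((a2 ∧ a1) ⊕ a1) ∨ a1
u4 = u3 ⊕ u1 = (((a2 ∧ a1) ⊕ a1) ∨ a1) ⊕ (a2 ∧ a1)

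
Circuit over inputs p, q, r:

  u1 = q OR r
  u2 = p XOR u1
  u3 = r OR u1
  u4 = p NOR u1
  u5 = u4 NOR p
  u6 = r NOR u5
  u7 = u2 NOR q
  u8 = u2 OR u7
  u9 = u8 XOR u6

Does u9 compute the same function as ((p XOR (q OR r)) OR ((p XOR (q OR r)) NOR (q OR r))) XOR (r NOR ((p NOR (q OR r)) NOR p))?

No

u1 = q OR r
u2 = p XOR u1 = p XOR (q OR r)
u4 = p NOR u1 = p NOR (q OR r)
u5 = u4 NOR p = (p NOR (q OR r)) NOR p
u6 = r NOR u5 = r NOR ((p NOR (q OR r)) NOR p)
u7 = u2 NOR q = (p XOR (q OR r)) NOR q
u8 = u2 OR u7 = (p XOR (q OR r)) OR ((p XOR (q OR r)) NOR q)
u9 = u8 XOR u6 = ((p XOR (q OR r)) OR ((p XOR (q OR r)) NOR q)) XOR (r NOR ((p NOR (q OR r)) NOR p))
At p=1, q=0, r=1: circuit gives 1, formula gives 0.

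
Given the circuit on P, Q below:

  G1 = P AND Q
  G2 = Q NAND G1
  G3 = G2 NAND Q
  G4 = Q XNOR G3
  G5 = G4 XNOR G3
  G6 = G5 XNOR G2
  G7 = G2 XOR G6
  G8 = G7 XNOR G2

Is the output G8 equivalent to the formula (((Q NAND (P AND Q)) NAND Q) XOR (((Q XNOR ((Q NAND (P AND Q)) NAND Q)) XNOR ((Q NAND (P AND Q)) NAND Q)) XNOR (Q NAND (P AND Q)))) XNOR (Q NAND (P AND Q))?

No

G1 = P AND Q
G2 = Q NAND G1 = Q NAND (P AND Q)
G3 = G2 NAND Q = (Q NAND (P AND Q)) NAND Q
G4 = Q XNOR G3 = Q XNOR ((Q NAND (P AND Q)) NAND Q)
G5 = G4 XNOR G3 = (Q XNOR ((Q NAND (P AND Q)) NAND Q)) XNOR ((Q NAND (P AND Q)) NAND Q)
G6 = G5 XNOR G2 = ((Q XNOR ((Q NAND (P AND Q)) NAND Q)) XNOR ((Q NAND (P AND Q)) NAND Q)) XNOR (Q NAND (P AND Q))
G7 = G2 XOR G6 = (Q NAND (P AND Q)) XOR (((Q XNOR ((Q NAND (P AND Q)) NAND Q)) XNOR ((Q NAND (P AND Q)) NAND Q)) XNOR (Q NAND (P AND Q)))
G8 = G7 XNOR G2 = ((Q NAND (P AND Q)) XOR (((Q XNOR ((Q NAND (P AND Q)) NAND Q)) XNOR ((Q NAND (P AND Q)) NAND Q)) XNOR (Q NAND (P AND Q)))) XNOR (Q NAND (P AND Q))
At P=0, Q=1: circuit gives 0, formula gives 1.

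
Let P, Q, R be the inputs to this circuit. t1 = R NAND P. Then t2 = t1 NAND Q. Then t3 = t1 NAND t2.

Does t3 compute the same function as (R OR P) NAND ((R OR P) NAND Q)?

No

t1 = R NAND P
t2 = t1 NAND Q = (R NAND P) NAND Q
t3 = t1 NAND t2 = (R NAND P) NAND ((R NAND P) NAND Q)
At P=0, Q=0, R=0: circuit gives 0, formula gives 1.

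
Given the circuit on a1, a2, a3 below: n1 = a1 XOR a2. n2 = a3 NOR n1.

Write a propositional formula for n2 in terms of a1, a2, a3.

a3 NOR (a1 XOR a2)

n1 = a1 XOR a2
n2 = a3 NOR n1 = a3 NOR (a1 XOR a2)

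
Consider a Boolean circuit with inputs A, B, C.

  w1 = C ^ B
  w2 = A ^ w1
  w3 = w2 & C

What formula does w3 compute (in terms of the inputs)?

w1 = C ^ B
w2 = A ^ w1 = A ^ (C ^ B)
w3 = w2 & C = (A ^ (C ^ B)) & C

(A ^ (C ^ B)) & C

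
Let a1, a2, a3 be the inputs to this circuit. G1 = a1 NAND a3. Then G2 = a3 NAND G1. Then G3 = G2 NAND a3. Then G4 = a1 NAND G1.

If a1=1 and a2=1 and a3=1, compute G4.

G1 = 1 NAND 1 = 0
G4 = 1 NAND 0 = 1

1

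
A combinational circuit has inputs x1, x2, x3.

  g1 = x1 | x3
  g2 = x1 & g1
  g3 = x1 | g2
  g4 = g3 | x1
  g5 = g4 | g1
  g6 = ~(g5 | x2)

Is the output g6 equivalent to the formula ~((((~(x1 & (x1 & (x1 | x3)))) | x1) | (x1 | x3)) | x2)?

No

g1 = x1 | x3
g2 = x1 & g1 = x1 & (x1 | x3)
g3 = x1 | g2 = x1 | (x1 & (x1 | x3))
g4 = g3 | x1 = (x1 | (x1 & (x1 | x3))) | x1
g5 = g4 | g1 = ((x1 | (x1 & (x1 | x3))) | x1) | (x1 | x3)
g6 = ~(g5 | x2) = ~((((x1 | (x1 & (x1 | x3))) | x1) | (x1 | x3)) | x2)
At x1=0, x2=0, x3=0: circuit gives 1, formula gives 0.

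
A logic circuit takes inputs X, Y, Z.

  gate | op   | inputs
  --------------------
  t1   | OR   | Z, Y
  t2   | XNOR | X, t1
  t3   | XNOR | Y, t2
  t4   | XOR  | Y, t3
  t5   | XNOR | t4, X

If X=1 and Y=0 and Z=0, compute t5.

1

t1 = 0 OR 0 = 0
t2 = 1 XNOR 0 = 0
t3 = 0 XNOR 0 = 1
t4 = 0 XOR 1 = 1
t5 = 1 XNOR 1 = 1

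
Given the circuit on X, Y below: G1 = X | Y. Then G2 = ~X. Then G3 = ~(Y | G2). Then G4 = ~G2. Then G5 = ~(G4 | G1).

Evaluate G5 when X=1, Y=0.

G1 = 1 | 0 = 1
G2 = ~1 = 0
G4 = ~0 = 1
G5 = ~(1 | 1) = 0

0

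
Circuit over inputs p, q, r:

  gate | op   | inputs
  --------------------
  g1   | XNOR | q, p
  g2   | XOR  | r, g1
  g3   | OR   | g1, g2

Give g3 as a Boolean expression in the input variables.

g1 = q XNOR p
g2 = r XOR g1 = r XOR (q XNOR p)
g3 = g1 OR g2 = (q XNOR p) OR (r XOR (q XNOR p))

(q XNOR p) OR (r XOR (q XNOR p))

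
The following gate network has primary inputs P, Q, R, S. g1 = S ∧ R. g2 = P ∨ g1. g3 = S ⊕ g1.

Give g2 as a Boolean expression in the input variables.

P ∨ (S ∧ R)

g1 = S ∧ R
g2 = P ∨ g1 = P ∨ (S ∧ R)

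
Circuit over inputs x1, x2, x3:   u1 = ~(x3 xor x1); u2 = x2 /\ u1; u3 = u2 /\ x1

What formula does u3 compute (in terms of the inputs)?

(x2 /\ (~(x3 xor x1))) /\ x1

u1 = ~(x3 xor x1)
u2 = x2 /\ u1 = x2 /\ (~(x3 xor x1))
u3 = u2 /\ x1 = (x2 /\ (~(x3 xor x1))) /\ x1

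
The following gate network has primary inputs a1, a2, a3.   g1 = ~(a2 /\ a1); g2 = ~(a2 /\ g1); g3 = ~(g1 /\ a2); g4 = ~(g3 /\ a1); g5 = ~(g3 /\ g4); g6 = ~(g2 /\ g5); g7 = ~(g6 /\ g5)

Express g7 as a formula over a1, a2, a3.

g1 = ~(a2 /\ a1)
g2 = ~(a2 /\ g1) = ~(a2 /\ (~(a2 /\ a1)))
g3 = ~(g1 /\ a2) = ~((~(a2 /\ a1)) /\ a2)
g4 = ~(g3 /\ a1) = ~((~((~(a2 /\ a1)) /\ a2)) /\ a1)
g5 = ~(g3 /\ g4) = ~((~((~(a2 /\ a1)) /\ a2)) /\ (~((~((~(a2 /\ a1)) /\ a2)) /\ a1)))
g6 = ~(g2 /\ g5) = ~((~(a2 /\ (~(a2 /\ a1)))) /\ (~((~((~(a2 /\ a1)) /\ a2)) /\ (~((~((~(a2 /\ a1)) /\ a2)) /\ a1)))))
g7 = ~(g6 /\ g5) = ~((~((~(a2 /\ (~(a2 /\ a1)))) /\ (~((~((~(a2 /\ a1)) /\ a2)) /\ (~((~((~(a2 /\ a1)) /\ a2)) /\ a1)))))) /\ (~((~((~(a2 /\ a1)) /\ a2)) /\ (~((~((~(a2 /\ a1)) /\ a2)) /\ a1)))))

~((~((~(a2 /\ (~(a2 /\ a1)))) /\ (~((~((~(a2 /\ a1)) /\ a2)) /\ (~((~((~(a2 /\ a1)) /\ a2)) /\ a1)))))) /\ (~((~((~(a2 /\ a1)) /\ a2)) /\ (~((~((~(a2 /\ a1)) /\ a2)) /\ a1)))))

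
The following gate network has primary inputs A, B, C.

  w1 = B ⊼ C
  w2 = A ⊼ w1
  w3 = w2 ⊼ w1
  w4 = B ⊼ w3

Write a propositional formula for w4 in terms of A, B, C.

B ⊼ ((A ⊼ (B ⊼ C)) ⊼ (B ⊼ C))

w1 = B ⊼ C
w2 = A ⊼ w1 = A ⊼ (B ⊼ C)
w3 = w2 ⊼ w1 = (A ⊼ (B ⊼ C)) ⊼ (B ⊼ C)
w4 = B ⊼ w3 = B ⊼ ((A ⊼ (B ⊼ C)) ⊼ (B ⊼ C))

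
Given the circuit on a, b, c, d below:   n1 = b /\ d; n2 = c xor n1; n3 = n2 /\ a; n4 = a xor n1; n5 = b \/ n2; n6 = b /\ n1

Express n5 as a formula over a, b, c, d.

n1 = b /\ d
n2 = c xor n1 = c xor (b /\ d)
n5 = b \/ n2 = b \/ (c xor (b /\ d))

b \/ (c xor (b /\ d))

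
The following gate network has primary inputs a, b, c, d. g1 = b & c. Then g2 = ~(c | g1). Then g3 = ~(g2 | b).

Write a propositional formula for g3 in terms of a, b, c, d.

g1 = b & c
g2 = ~(c | g1) = ~(c | (b & c))
g3 = ~(g2 | b) = ~((~(c | (b & c))) | b)

~((~(c | (b & c))) | b)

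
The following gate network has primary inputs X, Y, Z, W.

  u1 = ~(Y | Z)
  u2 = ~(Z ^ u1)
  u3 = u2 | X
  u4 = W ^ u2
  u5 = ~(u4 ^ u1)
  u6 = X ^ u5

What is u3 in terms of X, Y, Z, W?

(~(Z ^ (~(Y | Z)))) | X

u1 = ~(Y | Z)
u2 = ~(Z ^ u1) = ~(Z ^ (~(Y | Z)))
u3 = u2 | X = (~(Z ^ (~(Y | Z)))) | X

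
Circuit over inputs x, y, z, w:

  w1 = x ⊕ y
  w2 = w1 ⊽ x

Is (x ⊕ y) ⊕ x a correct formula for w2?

No

w1 = x ⊕ y
w2 = w1 ⊽ x = (x ⊕ y) ⊽ x
At x=0, y=0, z=0, w=0: circuit gives 1, formula gives 0.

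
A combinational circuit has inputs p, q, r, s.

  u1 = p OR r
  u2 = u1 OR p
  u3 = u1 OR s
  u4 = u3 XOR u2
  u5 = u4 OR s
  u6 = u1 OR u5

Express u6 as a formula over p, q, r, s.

u1 = p OR r
u2 = u1 OR p = (p OR r) OR p
u3 = u1 OR s = (p OR r) OR s
u4 = u3 XOR u2 = ((p OR r) OR s) XOR ((p OR r) OR p)
u5 = u4 OR s = (((p OR r) OR s) XOR ((p OR r) OR p)) OR s
u6 = u1 OR u5 = (p OR r) OR ((((p OR r) OR s) XOR ((p OR r) OR p)) OR s)

(p OR r) OR ((((p OR r) OR s) XOR ((p OR r) OR p)) OR s)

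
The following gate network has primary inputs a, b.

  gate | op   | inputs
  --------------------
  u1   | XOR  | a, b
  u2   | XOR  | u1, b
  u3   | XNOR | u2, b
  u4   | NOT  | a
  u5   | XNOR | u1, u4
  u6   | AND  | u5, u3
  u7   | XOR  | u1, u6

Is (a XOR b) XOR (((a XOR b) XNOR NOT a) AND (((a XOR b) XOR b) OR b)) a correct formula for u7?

No

u1 = a XOR b
u2 = u1 XOR b = (a XOR b) XOR b
u3 = u2 XNOR b = ((a XOR b) XOR b) XNOR b
u4 = NOT a
u5 = u1 XNOR u4 = (a XOR b) XNOR NOT a
u6 = u5 AND u3 = ((a XOR b) XNOR NOT a) AND (((a XOR b) XOR b) XNOR b)
u7 = u1 XOR u6 = (a XOR b) XOR (((a XOR b) XNOR NOT a) AND (((a XOR b) XOR b) XNOR b))
At a=0, b=1: circuit gives 1, formula gives 0.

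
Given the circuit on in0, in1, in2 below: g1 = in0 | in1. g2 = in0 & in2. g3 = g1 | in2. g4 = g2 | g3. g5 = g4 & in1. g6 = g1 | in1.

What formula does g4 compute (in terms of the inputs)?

(in0 & in2) | ((in0 | in1) | in2)

g1 = in0 | in1
g2 = in0 & in2
g3 = g1 | in2 = (in0 | in1) | in2
g4 = g2 | g3 = (in0 & in2) | ((in0 | in1) | in2)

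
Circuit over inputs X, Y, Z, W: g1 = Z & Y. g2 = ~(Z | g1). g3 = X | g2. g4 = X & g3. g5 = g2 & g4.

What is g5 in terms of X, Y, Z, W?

(~(Z | (Z & Y))) & (X & (X | (~(Z | (Z & Y)))))

g1 = Z & Y
g2 = ~(Z | g1) = ~(Z | (Z & Y))
g3 = X | g2 = X | (~(Z | (Z & Y)))
g4 = X & g3 = X & (X | (~(Z | (Z & Y))))
g5 = g2 & g4 = (~(Z | (Z & Y))) & (X & (X | (~(Z | (Z & Y)))))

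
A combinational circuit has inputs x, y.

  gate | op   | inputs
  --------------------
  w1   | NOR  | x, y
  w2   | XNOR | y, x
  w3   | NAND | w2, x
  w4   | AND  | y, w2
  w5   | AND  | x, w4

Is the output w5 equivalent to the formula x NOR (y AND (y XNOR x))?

w2 = y XNOR x
w4 = y AND w2 = y AND (y XNOR x)
w5 = x AND w4 = x AND (y AND (y XNOR x))
At x=0, y=0: circuit gives 0, formula gives 1.

No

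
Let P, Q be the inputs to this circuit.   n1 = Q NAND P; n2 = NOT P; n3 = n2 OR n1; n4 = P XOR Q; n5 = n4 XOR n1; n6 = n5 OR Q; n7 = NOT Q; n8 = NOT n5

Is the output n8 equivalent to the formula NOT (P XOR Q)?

n1 = Q NAND P
n4 = P XOR Q
n5 = n4 XOR n1 = (P XOR Q) XOR (Q NAND P)
n8 = NOT n5 = NOT ((P XOR Q) XOR (Q NAND P))
At P=0, Q=0: circuit gives 0, formula gives 1.

No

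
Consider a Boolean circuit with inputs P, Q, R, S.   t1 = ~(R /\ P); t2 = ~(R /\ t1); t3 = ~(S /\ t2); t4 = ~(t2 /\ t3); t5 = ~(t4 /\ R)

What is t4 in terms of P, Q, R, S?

t1 = ~(R /\ P)
t2 = ~(R /\ t1) = ~(R /\ (~(R /\ P)))
t3 = ~(S /\ t2) = ~(S /\ (~(R /\ (~(R /\ P)))))
t4 = ~(t2 /\ t3) = ~((~(R /\ (~(R /\ P)))) /\ (~(S /\ (~(R /\ (~(R /\ P)))))))

~((~(R /\ (~(R /\ P)))) /\ (~(S /\ (~(R /\ (~(R /\ P)))))))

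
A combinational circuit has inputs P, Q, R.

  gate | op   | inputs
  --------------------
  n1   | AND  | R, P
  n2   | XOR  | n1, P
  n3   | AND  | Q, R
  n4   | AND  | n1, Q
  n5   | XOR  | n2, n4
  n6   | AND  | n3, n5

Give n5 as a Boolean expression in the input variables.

((R AND P) XOR P) XOR ((R AND P) AND Q)

n1 = R AND P
n2 = n1 XOR P = (R AND P) XOR P
n4 = n1 AND Q = (R AND P) AND Q
n5 = n2 XOR n4 = ((R AND P) XOR P) XOR ((R AND P) AND Q)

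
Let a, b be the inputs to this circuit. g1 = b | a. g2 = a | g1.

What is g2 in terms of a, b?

a | (b | a)

g1 = b | a
g2 = a | g1 = a | (b | a)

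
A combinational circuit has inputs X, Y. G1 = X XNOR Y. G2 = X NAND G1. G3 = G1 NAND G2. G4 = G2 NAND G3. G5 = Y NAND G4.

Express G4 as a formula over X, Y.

(X NAND (X XNOR Y)) NAND ((X XNOR Y) NAND (X NAND (X XNOR Y)))

G1 = X XNOR Y
G2 = X NAND G1 = X NAND (X XNOR Y)
G3 = G1 NAND G2 = (X XNOR Y) NAND (X NAND (X XNOR Y))
G4 = G2 NAND G3 = (X NAND (X XNOR Y)) NAND ((X XNOR Y) NAND (X NAND (X XNOR Y)))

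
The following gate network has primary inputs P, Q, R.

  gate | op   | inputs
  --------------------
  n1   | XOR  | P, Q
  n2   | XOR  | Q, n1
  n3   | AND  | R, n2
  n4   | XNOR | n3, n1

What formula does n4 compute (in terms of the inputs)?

(R AND (Q XOR (P XOR Q))) XNOR (P XOR Q)

n1 = P XOR Q
n2 = Q XOR n1 = Q XOR (P XOR Q)
n3 = R AND n2 = R AND (Q XOR (P XOR Q))
n4 = n3 XNOR n1 = (R AND (Q XOR (P XOR Q))) XNOR (P XOR Q)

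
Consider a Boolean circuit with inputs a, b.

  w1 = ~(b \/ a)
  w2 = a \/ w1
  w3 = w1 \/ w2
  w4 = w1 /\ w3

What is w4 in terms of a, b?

(~(b \/ a)) /\ ((~(b \/ a)) \/ (a \/ (~(b \/ a))))

w1 = ~(b \/ a)
w2 = a \/ w1 = a \/ (~(b \/ a))
w3 = w1 \/ w2 = (~(b \/ a)) \/ (a \/ (~(b \/ a)))
w4 = w1 /\ w3 = (~(b \/ a)) /\ ((~(b \/ a)) \/ (a \/ (~(b \/ a))))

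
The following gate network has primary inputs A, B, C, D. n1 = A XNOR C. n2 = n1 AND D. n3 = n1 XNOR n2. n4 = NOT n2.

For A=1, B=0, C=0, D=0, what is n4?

n1 = 1 XNOR 0 = 0
n2 = 0 AND 0 = 0
n4 = NOT 0 = 1

1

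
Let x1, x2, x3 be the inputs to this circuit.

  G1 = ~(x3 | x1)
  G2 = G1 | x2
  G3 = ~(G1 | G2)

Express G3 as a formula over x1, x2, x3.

~((~(x3 | x1)) | ((~(x3 | x1)) | x2))

G1 = ~(x3 | x1)
G2 = G1 | x2 = (~(x3 | x1)) | x2
G3 = ~(G1 | G2) = ~((~(x3 | x1)) | ((~(x3 | x1)) | x2))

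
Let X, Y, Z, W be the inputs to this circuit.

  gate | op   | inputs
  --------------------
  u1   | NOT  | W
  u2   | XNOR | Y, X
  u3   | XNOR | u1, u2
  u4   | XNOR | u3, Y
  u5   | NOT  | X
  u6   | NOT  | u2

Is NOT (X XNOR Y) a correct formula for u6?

u2 = Y XNOR X
u6 = NOT u2 = NOT (Y XNOR X)
At X=0, Y=0, Z=0, W=0: circuit gives 0, formula gives 0.
At X=0, Y=1, Z=0, W=0: circuit gives 1, formula gives 1.
Agrees on all 16 inputs.

Yes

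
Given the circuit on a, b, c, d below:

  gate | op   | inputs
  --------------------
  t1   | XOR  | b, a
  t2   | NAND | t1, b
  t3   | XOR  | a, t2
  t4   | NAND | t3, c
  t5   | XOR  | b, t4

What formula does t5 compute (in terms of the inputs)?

t1 = b XOR a
t2 = t1 NAND b = (b XOR a) NAND b
t3 = a XOR t2 = a XOR ((b XOR a) NAND b)
t4 = t3 NAND c = (a XOR ((b XOR a) NAND b)) NAND c
t5 = b XOR t4 = b XOR ((a XOR ((b XOR a) NAND b)) NAND c)

b XOR ((a XOR ((b XOR a) NAND b)) NAND c)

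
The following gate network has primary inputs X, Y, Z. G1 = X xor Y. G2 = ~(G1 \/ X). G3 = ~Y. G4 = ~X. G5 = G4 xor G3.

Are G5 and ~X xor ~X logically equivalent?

No

G3 = ~Y
G4 = ~X
G5 = G4 xor G3 = ~X xor ~Y
At X=0, Y=1, Z=0: circuit gives 1, formula gives 0.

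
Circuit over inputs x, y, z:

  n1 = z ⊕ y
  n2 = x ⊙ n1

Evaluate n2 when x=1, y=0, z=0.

n1 = 0 ⊕ 0 = 0
n2 = 1 ⊙ 0 = 0

0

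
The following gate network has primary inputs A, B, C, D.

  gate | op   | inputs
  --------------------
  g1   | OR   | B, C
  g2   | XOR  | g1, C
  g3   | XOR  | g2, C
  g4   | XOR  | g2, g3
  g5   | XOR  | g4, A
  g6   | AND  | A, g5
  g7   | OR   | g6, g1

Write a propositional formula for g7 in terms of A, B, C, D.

(A AND ((((B OR C) XOR C) XOR (((B OR C) XOR C) XOR C)) XOR A)) OR (B OR C)

g1 = B OR C
g2 = g1 XOR C = (B OR C) XOR C
g3 = g2 XOR C = ((B OR C) XOR C) XOR C
g4 = g2 XOR g3 = ((B OR C) XOR C) XOR (((B OR C) XOR C) XOR C)
g5 = g4 XOR A = (((B OR C) XOR C) XOR (((B OR C) XOR C) XOR C)) XOR A
g6 = A AND g5 = A AND ((((B OR C) XOR C) XOR (((B OR C) XOR C) XOR C)) XOR A)
g7 = g6 OR g1 = (A AND ((((B OR C) XOR C) XOR (((B OR C) XOR C) XOR C)) XOR A)) OR (B OR C)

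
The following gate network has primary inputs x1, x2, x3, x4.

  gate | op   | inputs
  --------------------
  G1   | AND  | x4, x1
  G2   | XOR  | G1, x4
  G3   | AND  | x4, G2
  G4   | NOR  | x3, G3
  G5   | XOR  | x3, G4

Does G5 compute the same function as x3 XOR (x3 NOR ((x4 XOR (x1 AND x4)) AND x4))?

Yes

G1 = x4 AND x1
G2 = G1 XOR x4 = (x4 AND x1) XOR x4
G3 = x4 AND G2 = x4 AND ((x4 AND x1) XOR x4)
G4 = x3 NOR G3 = x3 NOR (x4 AND ((x4 AND x1) XOR x4))
G5 = x3 XOR G4 = x3 XOR (x3 NOR (x4 AND ((x4 AND x1) XOR x4)))
At x1=0, x2=0, x3=0, x4=1: circuit gives 0, formula gives 0.
At x1=0, x2=0, x3=0, x4=0: circuit gives 1, formula gives 1.
Agrees on all 16 inputs.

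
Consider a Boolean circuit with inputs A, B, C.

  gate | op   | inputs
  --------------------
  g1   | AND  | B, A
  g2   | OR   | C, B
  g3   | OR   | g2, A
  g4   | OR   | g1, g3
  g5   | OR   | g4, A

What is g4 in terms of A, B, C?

(B AND A) OR ((C OR B) OR A)

g1 = B AND A
g2 = C OR B
g3 = g2 OR A = (C OR B) OR A
g4 = g1 OR g3 = (B AND A) OR ((C OR B) OR A)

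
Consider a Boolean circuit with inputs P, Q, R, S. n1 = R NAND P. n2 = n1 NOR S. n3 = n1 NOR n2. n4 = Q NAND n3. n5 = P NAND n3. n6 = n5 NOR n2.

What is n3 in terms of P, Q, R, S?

n1 = R NAND P
n2 = n1 NOR S = (R NAND P) NOR S
n3 = n1 NOR n2 = (R NAND P) NOR ((R NAND P) NOR S)

(R NAND P) NOR ((R NAND P) NOR S)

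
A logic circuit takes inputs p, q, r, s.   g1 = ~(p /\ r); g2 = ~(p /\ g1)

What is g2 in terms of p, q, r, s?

g1 = ~(p /\ r)
g2 = ~(p /\ g1) = ~(p /\ (~(p /\ r)))

~(p /\ (~(p /\ r)))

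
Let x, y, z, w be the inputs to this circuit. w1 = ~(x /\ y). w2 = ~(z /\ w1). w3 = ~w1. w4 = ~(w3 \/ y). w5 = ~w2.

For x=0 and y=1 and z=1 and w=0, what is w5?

w1 = ~(0 /\ 1) = 1
w2 = ~(1 /\ 1) = 0
w5 = ~0 = 1

1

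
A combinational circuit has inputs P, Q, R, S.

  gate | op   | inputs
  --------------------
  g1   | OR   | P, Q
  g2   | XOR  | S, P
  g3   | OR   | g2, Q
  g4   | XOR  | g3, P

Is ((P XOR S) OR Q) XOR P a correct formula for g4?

g2 = S XOR P
g3 = g2 OR Q = (S XOR P) OR Q
g4 = g3 XOR P = ((S XOR P) OR Q) XOR P
At P=0, Q=0, R=0, S=0: circuit gives 0, formula gives 0.
At P=0, Q=0, R=0, S=1: circuit gives 1, formula gives 1.
Agrees on all 16 inputs.

Yes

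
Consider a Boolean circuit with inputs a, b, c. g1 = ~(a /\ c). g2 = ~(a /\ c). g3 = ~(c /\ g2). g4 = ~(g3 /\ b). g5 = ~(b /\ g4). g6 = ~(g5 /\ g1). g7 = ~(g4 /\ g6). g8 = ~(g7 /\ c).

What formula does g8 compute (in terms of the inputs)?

~((~((~((~(c /\ (~(a /\ c)))) /\ b)) /\ (~((~(b /\ (~((~(c /\ (~(a /\ c)))) /\ b)))) /\ (~(a /\ c)))))) /\ c)

g1 = ~(a /\ c)
g2 = ~(a /\ c)
g3 = ~(c /\ g2) = ~(c /\ (~(a /\ c)))
g4 = ~(g3 /\ b) = ~((~(c /\ (~(a /\ c)))) /\ b)
g5 = ~(b /\ g4) = ~(b /\ (~((~(c /\ (~(a /\ c)))) /\ b)))
g6 = ~(g5 /\ g1) = ~((~(b /\ (~((~(c /\ (~(a /\ c)))) /\ b)))) /\ (~(a /\ c)))
g7 = ~(g4 /\ g6) = ~((~((~(c /\ (~(a /\ c)))) /\ b)) /\ (~((~(b /\ (~((~(c /\ (~(a /\ c)))) /\ b)))) /\ (~(a /\ c)))))
g8 = ~(g7 /\ c) = ~((~((~((~(c /\ (~(a /\ c)))) /\ b)) /\ (~((~(b /\ (~((~(c /\ (~(a /\ c)))) /\ b)))) /\ (~(a /\ c)))))) /\ c)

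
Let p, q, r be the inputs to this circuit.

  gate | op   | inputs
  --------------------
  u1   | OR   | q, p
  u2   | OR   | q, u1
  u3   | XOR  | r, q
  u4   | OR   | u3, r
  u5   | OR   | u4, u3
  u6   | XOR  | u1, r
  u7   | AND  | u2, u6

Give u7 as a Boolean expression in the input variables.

u1 = q OR p
u2 = q OR u1 = q OR (q OR p)
u6 = u1 XOR r = (q OR p) XOR r
u7 = u2 AND u6 = (q OR (q OR p)) AND ((q OR p) XOR r)

(q OR (q OR p)) AND ((q OR p) XOR r)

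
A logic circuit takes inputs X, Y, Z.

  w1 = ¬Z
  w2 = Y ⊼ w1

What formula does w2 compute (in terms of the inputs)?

Y ⊼ ¬Z

w1 = ¬Z
w2 = Y ⊼ w1 = Y ⊼ ¬Z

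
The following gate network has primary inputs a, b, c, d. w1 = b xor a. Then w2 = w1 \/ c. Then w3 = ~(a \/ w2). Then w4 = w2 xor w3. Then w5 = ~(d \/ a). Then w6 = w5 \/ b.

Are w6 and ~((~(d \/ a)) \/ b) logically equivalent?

w5 = ~(d \/ a)
w6 = w5 \/ b = (~(d \/ a)) \/ b
At a=0, b=0, c=0, d=0: circuit gives 1, formula gives 0.

No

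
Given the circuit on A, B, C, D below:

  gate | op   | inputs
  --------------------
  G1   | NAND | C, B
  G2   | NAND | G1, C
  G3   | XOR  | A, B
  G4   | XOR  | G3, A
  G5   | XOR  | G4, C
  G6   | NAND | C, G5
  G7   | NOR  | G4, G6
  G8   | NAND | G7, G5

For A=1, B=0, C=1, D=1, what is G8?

G3 = 1 XOR 0 = 1
G4 = 1 XOR 1 = 0
G5 = 0 XOR 1 = 1
G6 = 1 NAND 1 = 0
G7 = 0 NOR 0 = 1
G8 = 1 NAND 1 = 0

0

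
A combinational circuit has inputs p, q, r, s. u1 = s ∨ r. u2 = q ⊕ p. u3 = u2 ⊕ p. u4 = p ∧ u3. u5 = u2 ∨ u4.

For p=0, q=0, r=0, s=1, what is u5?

0

u2 = 0 ⊕ 0 = 0
u3 = 0 ⊕ 0 = 0
u4 = 0 ∧ 0 = 0
u5 = 0 ∨ 0 = 0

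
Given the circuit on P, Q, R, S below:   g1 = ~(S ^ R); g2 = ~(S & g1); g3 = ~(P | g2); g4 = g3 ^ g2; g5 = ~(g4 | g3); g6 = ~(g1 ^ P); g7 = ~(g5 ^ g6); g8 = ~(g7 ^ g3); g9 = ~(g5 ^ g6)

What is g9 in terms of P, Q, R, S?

~((~(((~(P | (~(S & (~(S ^ R)))))) ^ (~(S & (~(S ^ R))))) | (~(P | (~(S & (~(S ^ R)))))))) ^ (~((~(S ^ R)) ^ P)))

g1 = ~(S ^ R)
g2 = ~(S & g1) = ~(S & (~(S ^ R)))
g3 = ~(P | g2) = ~(P | (~(S & (~(S ^ R)))))
g4 = g3 ^ g2 = (~(P | (~(S & (~(S ^ R)))))) ^ (~(S & (~(S ^ R))))
g5 = ~(g4 | g3) = ~(((~(P | (~(S & (~(S ^ R)))))) ^ (~(S & (~(S ^ R))))) | (~(P | (~(S & (~(S ^ R)))))))
g6 = ~(g1 ^ P) = ~((~(S ^ R)) ^ P)
g9 = ~(g5 ^ g6) = ~((~(((~(P | (~(S & (~(S ^ R)))))) ^ (~(S & (~(S ^ R))))) | (~(P | (~(S & (~(S ^ R)))))))) ^ (~((~(S ^ R)) ^ P)))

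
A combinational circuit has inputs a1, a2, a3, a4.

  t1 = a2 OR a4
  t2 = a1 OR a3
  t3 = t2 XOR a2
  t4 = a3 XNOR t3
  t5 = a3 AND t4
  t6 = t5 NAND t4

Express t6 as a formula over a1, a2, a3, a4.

t2 = a1 OR a3
t3 = t2 XOR a2 = (a1 OR a3) XOR a2
t4 = a3 XNOR t3 = a3 XNOR ((a1 OR a3) XOR a2)
t5 = a3 AND t4 = a3 AND (a3 XNOR ((a1 OR a3) XOR a2))
t6 = t5 NAND t4 = (a3 AND (a3 XNOR ((a1 OR a3) XOR a2))) NAND (a3 XNOR ((a1 OR a3) XOR a2))

(a3 AND (a3 XNOR ((a1 OR a3) XOR a2))) NAND (a3 XNOR ((a1 OR a3) XOR a2))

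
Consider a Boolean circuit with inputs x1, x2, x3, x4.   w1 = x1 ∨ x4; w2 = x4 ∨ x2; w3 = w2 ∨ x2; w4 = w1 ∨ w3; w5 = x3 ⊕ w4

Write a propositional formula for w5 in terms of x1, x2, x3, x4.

x3 ⊕ ((x1 ∨ x4) ∨ ((x4 ∨ x2) ∨ x2))

w1 = x1 ∨ x4
w2 = x4 ∨ x2
w3 = w2 ∨ x2 = (x4 ∨ x2) ∨ x2
w4 = w1 ∨ w3 = (x1 ∨ x4) ∨ ((x4 ∨ x2) ∨ x2)
w5 = x3 ⊕ w4 = x3 ⊕ ((x1 ∨ x4) ∨ ((x4 ∨ x2) ∨ x2))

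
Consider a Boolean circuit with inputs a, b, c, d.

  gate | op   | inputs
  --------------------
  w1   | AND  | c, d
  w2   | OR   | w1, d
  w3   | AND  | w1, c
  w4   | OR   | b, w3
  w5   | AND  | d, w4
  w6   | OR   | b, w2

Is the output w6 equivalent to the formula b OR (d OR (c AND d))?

Yes

w1 = c AND d
w2 = w1 OR d = (c AND d) OR d
w6 = b OR w2 = b OR ((c AND d) OR d)
At a=0, b=0, c=0, d=0: circuit gives 0, formula gives 0.
At a=0, b=0, c=0, d=1: circuit gives 1, formula gives 1.
Agrees on all 16 inputs.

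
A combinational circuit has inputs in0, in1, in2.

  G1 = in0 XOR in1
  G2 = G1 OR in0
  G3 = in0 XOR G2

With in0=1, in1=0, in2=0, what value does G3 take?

G1 = 1 XOR 0 = 1
G2 = 1 OR 1 = 1
G3 = 1 XOR 1 = 0

0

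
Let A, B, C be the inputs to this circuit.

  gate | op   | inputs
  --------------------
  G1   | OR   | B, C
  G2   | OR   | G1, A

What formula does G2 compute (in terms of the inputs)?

(B OR C) OR A

G1 = B OR C
G2 = G1 OR A = (B OR C) OR A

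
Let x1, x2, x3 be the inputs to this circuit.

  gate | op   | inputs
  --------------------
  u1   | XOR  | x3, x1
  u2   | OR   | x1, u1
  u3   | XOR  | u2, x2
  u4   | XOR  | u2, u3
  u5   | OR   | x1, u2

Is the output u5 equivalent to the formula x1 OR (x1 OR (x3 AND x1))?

No

u1 = x3 XOR x1
u2 = x1 OR u1 = x1 OR (x3 XOR x1)
u5 = x1 OR u2 = x1 OR (x1 OR (x3 XOR x1))
At x1=0, x2=0, x3=1: circuit gives 1, formula gives 0.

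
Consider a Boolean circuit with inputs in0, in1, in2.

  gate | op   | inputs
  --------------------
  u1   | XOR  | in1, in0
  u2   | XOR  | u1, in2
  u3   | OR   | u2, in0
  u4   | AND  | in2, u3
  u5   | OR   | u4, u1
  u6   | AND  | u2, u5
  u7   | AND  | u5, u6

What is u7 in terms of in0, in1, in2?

((in2 AND (((in1 XOR in0) XOR in2) OR in0)) OR (in1 XOR in0)) AND (((in1 XOR in0) XOR in2) AND ((in2 AND (((in1 XOR in0) XOR in2) OR in0)) OR (in1 XOR in0)))

u1 = in1 XOR in0
u2 = u1 XOR in2 = (in1 XOR in0) XOR in2
u3 = u2 OR in0 = ((in1 XOR in0) XOR in2) OR in0
u4 = in2 AND u3 = in2 AND (((in1 XOR in0) XOR in2) OR in0)
u5 = u4 OR u1 = (in2 AND (((in1 XOR in0) XOR in2) OR in0)) OR (in1 XOR in0)
u6 = u2 AND u5 = ((in1 XOR in0) XOR in2) AND ((in2 AND (((in1 XOR in0) XOR in2) OR in0)) OR (in1 XOR in0))
u7 = u5 AND u6 = ((in2 AND (((in1 XOR in0) XOR in2) OR in0)) OR (in1 XOR in0)) AND (((in1 XOR in0) XOR in2) AND ((in2 AND (((in1 XOR in0) XOR in2) OR in0)) OR (in1 XOR in0)))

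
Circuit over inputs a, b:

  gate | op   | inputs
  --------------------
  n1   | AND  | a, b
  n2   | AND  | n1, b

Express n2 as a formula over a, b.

n1 = a AND b
n2 = n1 AND b = (a AND b) AND b

(a AND b) AND b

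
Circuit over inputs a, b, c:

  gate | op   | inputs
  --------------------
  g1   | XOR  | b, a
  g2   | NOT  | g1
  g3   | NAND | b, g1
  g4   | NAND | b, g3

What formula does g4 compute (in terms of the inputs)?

b NAND (b NAND (b XOR a))

g1 = b XOR a
g3 = b NAND g1 = b NAND (b XOR a)
g4 = b NAND g3 = b NAND (b NAND (b XOR a))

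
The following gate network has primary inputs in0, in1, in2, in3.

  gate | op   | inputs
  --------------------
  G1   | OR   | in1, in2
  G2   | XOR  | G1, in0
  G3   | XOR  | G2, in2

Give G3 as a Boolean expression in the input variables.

((in1 OR in2) XOR in0) XOR in2

G1 = in1 OR in2
G2 = G1 XOR in0 = (in1 OR in2) XOR in0
G3 = G2 XOR in2 = ((in1 OR in2) XOR in0) XOR in2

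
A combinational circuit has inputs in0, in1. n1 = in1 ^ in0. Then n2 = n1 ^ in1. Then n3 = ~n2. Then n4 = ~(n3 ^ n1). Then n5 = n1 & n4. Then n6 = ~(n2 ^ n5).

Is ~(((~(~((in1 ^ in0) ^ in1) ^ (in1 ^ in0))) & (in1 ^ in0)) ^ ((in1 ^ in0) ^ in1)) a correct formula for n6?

n1 = in1 ^ in0
n2 = n1 ^ in1 = (in1 ^ in0) ^ in1
n3 = ~n2 = ~((in1 ^ in0) ^ in1)
n4 = ~(n3 ^ n1) = ~(~((in1 ^ in0) ^ in1) ^ (in1 ^ in0))
n5 = n1 & n4 = (in1 ^ in0) & (~(~((in1 ^ in0) ^ in1) ^ (in1 ^ in0)))
n6 = ~(n2 ^ n5) = ~(((in1 ^ in0) ^ in1) ^ ((in1 ^ in0) & (~(~((in1 ^ in0) ^ in1) ^ (in1 ^ in0)))))
At in0=0, in1=1: circuit gives 0, formula gives 0.
At in0=0, in1=0: circuit gives 1, formula gives 1.
Agrees on all 4 inputs.

Yes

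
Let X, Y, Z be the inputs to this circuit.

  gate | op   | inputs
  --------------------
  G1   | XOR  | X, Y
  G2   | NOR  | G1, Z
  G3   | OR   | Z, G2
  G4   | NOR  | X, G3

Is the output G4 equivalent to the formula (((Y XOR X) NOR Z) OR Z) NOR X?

G1 = X XOR Y
G2 = G1 NOR Z = (X XOR Y) NOR Z
G3 = Z OR G2 = Z OR ((X XOR Y) NOR Z)
G4 = X NOR G3 = X NOR (Z OR ((X XOR Y) NOR Z))
At X=0, Y=0, Z=0: circuit gives 0, formula gives 0.
At X=0, Y=1, Z=0: circuit gives 1, formula gives 1.
Agrees on all 8 inputs.

Yes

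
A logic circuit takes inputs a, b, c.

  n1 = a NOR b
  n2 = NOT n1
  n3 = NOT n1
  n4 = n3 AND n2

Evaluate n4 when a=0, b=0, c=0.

n1 = 0 NOR 0 = 1
n2 = NOT 1 = 0
n3 = NOT 1 = 0
n4 = 0 AND 0 = 0

0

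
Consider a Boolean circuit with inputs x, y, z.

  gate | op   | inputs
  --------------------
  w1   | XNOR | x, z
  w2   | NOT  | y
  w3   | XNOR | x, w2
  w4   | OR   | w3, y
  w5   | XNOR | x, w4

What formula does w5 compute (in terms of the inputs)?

x XNOR ((x XNOR NOT y) OR y)

w2 = NOT y
w3 = x XNOR w2 = x XNOR NOT y
w4 = w3 OR y = (x XNOR NOT y) OR y
w5 = x XNOR w4 = x XNOR ((x XNOR NOT y) OR y)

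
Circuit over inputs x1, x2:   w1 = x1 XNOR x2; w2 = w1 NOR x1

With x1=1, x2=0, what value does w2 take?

w1 = 1 XNOR 0 = 0
w2 = 0 NOR 1 = 0

0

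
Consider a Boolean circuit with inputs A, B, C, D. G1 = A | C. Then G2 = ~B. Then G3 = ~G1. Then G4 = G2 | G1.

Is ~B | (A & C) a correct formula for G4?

G1 = A | C
G2 = ~B
G4 = G2 | G1 = ~B | (A | C)
At A=0, B=1, C=1, D=0: circuit gives 1, formula gives 0.

No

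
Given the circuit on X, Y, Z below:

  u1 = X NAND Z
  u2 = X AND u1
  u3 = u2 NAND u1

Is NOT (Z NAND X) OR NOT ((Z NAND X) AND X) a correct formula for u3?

u1 = X NAND Z
u2 = X AND u1 = X AND (X NAND Z)
u3 = u2 NAND u1 = (X AND (X NAND Z)) NAND (X NAND Z)
At X=1, Y=0, Z=0: circuit gives 0, formula gives 0.
At X=0, Y=0, Z=0: circuit gives 1, formula gives 1.
Agrees on all 8 inputs.

Yes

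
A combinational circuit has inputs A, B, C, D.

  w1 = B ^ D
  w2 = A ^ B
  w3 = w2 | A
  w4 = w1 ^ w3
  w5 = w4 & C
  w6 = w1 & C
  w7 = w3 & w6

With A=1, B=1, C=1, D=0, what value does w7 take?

1

w1 = 1 ^ 0 = 1
w2 = 1 ^ 1 = 0
w3 = 0 | 1 = 1
w6 = 1 & 1 = 1
w7 = 1 & 1 = 1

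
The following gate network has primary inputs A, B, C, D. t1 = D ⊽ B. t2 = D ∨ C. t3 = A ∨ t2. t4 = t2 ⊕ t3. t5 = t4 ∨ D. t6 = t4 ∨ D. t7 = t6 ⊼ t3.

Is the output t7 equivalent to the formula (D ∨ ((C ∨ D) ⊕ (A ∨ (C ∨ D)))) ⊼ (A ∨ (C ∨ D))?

Yes

t2 = D ∨ C
t3 = A ∨ t2 = A ∨ (D ∨ C)
t4 = t2 ⊕ t3 = (D ∨ C) ⊕ (A ∨ (D ∨ C))
t6 = t4 ∨ D = ((D ∨ C) ⊕ (A ∨ (D ∨ C))) ∨ D
t7 = t6 ⊼ t3 = (((D ∨ C) ⊕ (A ∨ (D ∨ C))) ∨ D) ⊼ (A ∨ (D ∨ C))
At A=0, B=0, C=0, D=1: circuit gives 0, formula gives 0.
At A=0, B=0, C=0, D=0: circuit gives 1, formula gives 1.
Agrees on all 16 inputs.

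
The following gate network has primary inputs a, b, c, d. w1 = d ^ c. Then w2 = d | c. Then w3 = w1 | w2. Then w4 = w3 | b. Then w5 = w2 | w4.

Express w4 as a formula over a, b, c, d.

((d ^ c) | (d | c)) | b

w1 = d ^ c
w2 = d | c
w3 = w1 | w2 = (d ^ c) | (d | c)
w4 = w3 | b = ((d ^ c) | (d | c)) | b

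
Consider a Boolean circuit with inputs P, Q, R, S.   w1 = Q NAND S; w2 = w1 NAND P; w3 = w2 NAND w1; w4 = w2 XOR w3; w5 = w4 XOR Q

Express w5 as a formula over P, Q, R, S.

(((Q NAND S) NAND P) XOR (((Q NAND S) NAND P) NAND (Q NAND S))) XOR Q

w1 = Q NAND S
w2 = w1 NAND P = (Q NAND S) NAND P
w3 = w2 NAND w1 = ((Q NAND S) NAND P) NAND (Q NAND S)
w4 = w2 XOR w3 = ((Q NAND S) NAND P) XOR (((Q NAND S) NAND P) NAND (Q NAND S))
w5 = w4 XOR Q = (((Q NAND S) NAND P) XOR (((Q NAND S) NAND P) NAND (Q NAND S))) XOR Q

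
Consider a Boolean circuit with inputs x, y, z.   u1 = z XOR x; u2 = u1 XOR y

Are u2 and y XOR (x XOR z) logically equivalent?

u1 = z XOR x
u2 = u1 XOR y = (z XOR x) XOR y
At x=0, y=0, z=0: circuit gives 0, formula gives 0.
At x=0, y=0, z=1: circuit gives 1, formula gives 1.
Agrees on all 8 inputs.

Yes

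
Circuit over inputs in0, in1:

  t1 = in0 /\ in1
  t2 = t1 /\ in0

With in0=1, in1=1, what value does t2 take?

t1 = 1 /\ 1 = 1
t2 = 1 /\ 1 = 1

1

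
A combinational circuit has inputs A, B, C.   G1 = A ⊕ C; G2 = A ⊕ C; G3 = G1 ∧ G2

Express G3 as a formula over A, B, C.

G1 = A ⊕ C
G2 = A ⊕ C
G3 = G1 ∧ G2 = (A ⊕ C) ∧ (A ⊕ C)

(A ⊕ C) ∧ (A ⊕ C)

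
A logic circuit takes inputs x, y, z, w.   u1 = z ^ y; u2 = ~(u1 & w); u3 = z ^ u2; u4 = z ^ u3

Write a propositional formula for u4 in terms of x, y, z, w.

u1 = z ^ y
u2 = ~(u1 & w) = ~((z ^ y) & w)
u3 = z ^ u2 = z ^ (~((z ^ y) & w))
u4 = z ^ u3 = z ^ (z ^ (~((z ^ y) & w)))

z ^ (z ^ (~((z ^ y) & w)))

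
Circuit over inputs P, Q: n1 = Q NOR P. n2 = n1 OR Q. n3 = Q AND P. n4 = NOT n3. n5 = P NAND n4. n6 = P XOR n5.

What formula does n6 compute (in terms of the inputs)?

P XOR (P NAND NOT (Q AND P))

n3 = Q AND P
n4 = NOT n3 = NOT (Q AND P)
n5 = P NAND n4 = P NAND NOT (Q AND P)
n6 = P XOR n5 = P XOR (P NAND NOT (Q AND P))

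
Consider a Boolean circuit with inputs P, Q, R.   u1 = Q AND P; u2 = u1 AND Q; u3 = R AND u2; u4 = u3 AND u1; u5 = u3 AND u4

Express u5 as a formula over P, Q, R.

(R AND ((Q AND P) AND Q)) AND ((R AND ((Q AND P) AND Q)) AND (Q AND P))

u1 = Q AND P
u2 = u1 AND Q = (Q AND P) AND Q
u3 = R AND u2 = R AND ((Q AND P) AND Q)
u4 = u3 AND u1 = (R AND ((Q AND P) AND Q)) AND (Q AND P)
u5 = u3 AND u4 = (R AND ((Q AND P) AND Q)) AND ((R AND ((Q AND P) AND Q)) AND (Q AND P))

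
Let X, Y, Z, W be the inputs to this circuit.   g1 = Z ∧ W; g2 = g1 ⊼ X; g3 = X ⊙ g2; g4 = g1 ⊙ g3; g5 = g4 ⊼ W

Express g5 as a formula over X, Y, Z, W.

((Z ∧ W) ⊙ (X ⊙ ((Z ∧ W) ⊼ X))) ⊼ W

g1 = Z ∧ W
g2 = g1 ⊼ X = (Z ∧ W) ⊼ X
g3 = X ⊙ g2 = X ⊙ ((Z ∧ W) ⊼ X)
g4 = g1 ⊙ g3 = (Z ∧ W) ⊙ (X ⊙ ((Z ∧ W) ⊼ X))
g5 = g4 ⊼ W = ((Z ∧ W) ⊙ (X ⊙ ((Z ∧ W) ⊼ X))) ⊼ W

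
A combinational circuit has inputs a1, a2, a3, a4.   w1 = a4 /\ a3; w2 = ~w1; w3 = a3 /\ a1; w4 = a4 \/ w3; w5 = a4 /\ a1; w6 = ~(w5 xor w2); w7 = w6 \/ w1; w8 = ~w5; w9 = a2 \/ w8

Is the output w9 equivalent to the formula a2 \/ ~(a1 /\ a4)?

w5 = a4 /\ a1
w8 = ~w5 = ~(a4 /\ a1)
w9 = a2 \/ w8 = a2 \/ ~(a4 /\ a1)
At a1=1, a2=0, a3=0, a4=1: circuit gives 0, formula gives 0.
At a1=0, a2=0, a3=0, a4=0: circuit gives 1, formula gives 1.
Agrees on all 16 inputs.

Yes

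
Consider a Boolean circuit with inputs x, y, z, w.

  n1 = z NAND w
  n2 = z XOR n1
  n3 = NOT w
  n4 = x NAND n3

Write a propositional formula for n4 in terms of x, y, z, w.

x NAND NOT w

n3 = NOT w
n4 = x NAND n3 = x NAND NOT w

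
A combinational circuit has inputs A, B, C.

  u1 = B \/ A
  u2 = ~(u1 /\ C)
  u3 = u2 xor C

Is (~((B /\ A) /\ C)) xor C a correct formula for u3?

u1 = B \/ A
u2 = ~(u1 /\ C) = ~((B \/ A) /\ C)
u3 = u2 xor C = (~((B \/ A) /\ C)) xor C
At A=0, B=1, C=1: circuit gives 1, formula gives 0.

No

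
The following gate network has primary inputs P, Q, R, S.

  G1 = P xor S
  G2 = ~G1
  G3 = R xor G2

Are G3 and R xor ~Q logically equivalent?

G1 = P xor S
G2 = ~G1 = ~(P xor S)
G3 = R xor G2 = R xor ~(P xor S)
At P=0, Q=0, R=0, S=1: circuit gives 0, formula gives 1.

No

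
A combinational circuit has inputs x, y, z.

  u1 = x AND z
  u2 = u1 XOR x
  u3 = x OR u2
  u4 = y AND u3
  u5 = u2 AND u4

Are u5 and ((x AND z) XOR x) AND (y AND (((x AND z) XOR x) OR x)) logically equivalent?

u1 = x AND z
u2 = u1 XOR x = (x AND z) XOR x
u3 = x OR u2 = x OR ((x AND z) XOR x)
u4 = y AND u3 = y AND (x OR ((x AND z) XOR x))
u5 = u2 AND u4 = ((x AND z) XOR x) AND (y AND (x OR ((x AND z) XOR x)))
At x=0, y=0, z=0: circuit gives 0, formula gives 0.
At x=1, y=1, z=0: circuit gives 1, formula gives 1.
Agrees on all 8 inputs.

Yes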